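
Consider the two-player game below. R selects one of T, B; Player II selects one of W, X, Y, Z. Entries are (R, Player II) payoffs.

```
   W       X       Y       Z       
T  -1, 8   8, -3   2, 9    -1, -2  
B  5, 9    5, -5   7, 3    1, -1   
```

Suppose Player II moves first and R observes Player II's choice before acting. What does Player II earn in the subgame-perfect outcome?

9

Solve by backward induction (Player II leads).
- W → R plays B (best of -1, 5); Player II gets 9.
- X → R plays T (best of 8, 5); Player II gets -3.
- Y → R plays B (best of 2, 7); Player II gets 3.
- Z → R plays B (best of -1, 1); Player II gets -1.
Among 9, -3, 3, -1, the best is 9 at W. Subgame-perfect outcome: (B, W) with payoffs (5, 9).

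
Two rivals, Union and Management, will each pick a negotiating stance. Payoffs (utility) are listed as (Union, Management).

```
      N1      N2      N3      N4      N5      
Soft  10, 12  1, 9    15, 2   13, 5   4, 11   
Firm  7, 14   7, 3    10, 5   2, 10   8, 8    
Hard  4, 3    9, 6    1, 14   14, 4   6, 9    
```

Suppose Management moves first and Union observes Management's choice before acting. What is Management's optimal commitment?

N1

Backward induction with Management moving first.
- N1 → Union plays Soft (best of 10, 7, 4); Management gets 12.
- N2 → Union plays Hard (best of 1, 7, 9); Management gets 6.
- N3 → Union plays Soft (best of 15, 10, 1); Management gets 2.
- N4 → Union plays Hard (best of 13, 2, 14); Management gets 4.
- N5 → Union plays Firm (best of 4, 8, 6); Management gets 8.
Among 12, 6, 2, 4, 8, the best is 12 at N1. Subgame-perfect outcome: (Soft, N1) with payoffs (10, 12).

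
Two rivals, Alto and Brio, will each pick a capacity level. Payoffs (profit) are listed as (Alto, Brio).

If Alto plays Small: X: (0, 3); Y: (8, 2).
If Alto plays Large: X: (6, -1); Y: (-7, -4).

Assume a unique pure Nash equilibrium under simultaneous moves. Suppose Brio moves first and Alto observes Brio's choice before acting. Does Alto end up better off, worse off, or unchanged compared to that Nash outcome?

Alto best-responds to each possible Brio move:
- X → Alto plays Large (best of 0, 6); Brio gets -1.
- Y → Alto plays Small (best of 8, -7); Brio gets 2.
Brio's induced payoffs are -1, 2, so Brio commits to Y. Subgame-perfect outcome: (Small, Y) with payoffs (8, 2).
Now find the simultaneous Nash equilibrium.
Alto's best replies: X→Large; Y→Small.
Brio's best replies: Small→X; Large→X.
Only (Large, X) has each player best-responding; Nash payoffs (6, -1).
Alto earns 8 sequentially versus 6 at the Nash outcome: better off.

better off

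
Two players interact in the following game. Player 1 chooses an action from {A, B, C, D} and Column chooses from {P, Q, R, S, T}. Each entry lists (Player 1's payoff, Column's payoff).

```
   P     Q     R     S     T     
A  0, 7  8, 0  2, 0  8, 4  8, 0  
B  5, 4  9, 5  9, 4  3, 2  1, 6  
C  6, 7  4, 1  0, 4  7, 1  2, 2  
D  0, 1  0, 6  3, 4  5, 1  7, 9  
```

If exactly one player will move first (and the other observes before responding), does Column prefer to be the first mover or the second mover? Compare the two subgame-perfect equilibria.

If Player 1 leads: Column's best replies are A→P, B→T, C→P, D→T; Player 1's induced payoffs 0, 1, 6, 7; outcome (D, T), payoffs (7, 9).
If Column leads: Player 1's best replies are P→C, Q→B, R→B, S→A, T→A; Column's induced payoffs 7, 5, 4, 4, 0; outcome (C, P), payoffs (6, 7).
Column gets 7 moving first and 9 moving second, so Column prefers to move second.

second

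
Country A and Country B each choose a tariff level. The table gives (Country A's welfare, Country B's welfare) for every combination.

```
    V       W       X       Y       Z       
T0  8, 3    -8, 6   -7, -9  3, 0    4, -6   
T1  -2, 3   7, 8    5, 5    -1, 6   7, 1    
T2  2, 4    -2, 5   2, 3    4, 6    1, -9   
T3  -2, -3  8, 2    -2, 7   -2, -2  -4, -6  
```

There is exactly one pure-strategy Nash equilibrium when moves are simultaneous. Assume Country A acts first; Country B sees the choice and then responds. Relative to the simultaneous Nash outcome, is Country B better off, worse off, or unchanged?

Work backward from Country B's decision.
- T0: BR = W, leader payoff -8.
- T1: BR = W, leader payoff 7.
- T2: BR = Y, leader payoff 4.
- T3: BR = X, leader payoff -2.
Country A's induced payoffs are -8, 7, 4, -2, so Country A commits to T1. Subgame-perfect outcome: (T1, W) with payoffs (7, 8).
For the simultaneous game, intersect best replies.
Country A's best replies: V→T0; W→T3; X→T1; Y→T2; Z→T1.
Country B's best replies: T0→W; T1→W; T2→Y; T3→X.
The unique mutual best reply is (T2, Y), giving (4, 6).
Country B earns 8 sequentially versus 6 at the Nash outcome: better off.

better off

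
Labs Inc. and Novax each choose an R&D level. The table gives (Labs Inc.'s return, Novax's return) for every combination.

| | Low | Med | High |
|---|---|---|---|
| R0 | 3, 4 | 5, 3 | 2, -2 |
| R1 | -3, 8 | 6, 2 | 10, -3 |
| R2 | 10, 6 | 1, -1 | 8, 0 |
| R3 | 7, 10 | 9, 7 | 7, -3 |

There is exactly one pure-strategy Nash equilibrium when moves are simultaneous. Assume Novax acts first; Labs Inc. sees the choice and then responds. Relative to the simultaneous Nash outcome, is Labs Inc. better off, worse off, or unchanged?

Backward induction with Novax moving first.
- Low: Labs Inc. compares 3, -3, 10, 7 and picks R2; Novax would get 6.
- Med: Labs Inc. compares 5, 6, 1, 9 and picks R3; Novax would get 7.
- High: Labs Inc. compares 2, 10, 8, 7 and picks R1; Novax would get -3.
Novax's induced payoffs are 6, 7, -3, so Novax commits to Med. Subgame-perfect outcome: (R3, Med) with payoffs (9, 7).
Now find the simultaneous Nash equilibrium.
Labs Inc.'s best replies: Low→R2; Med→R3; High→R1.
Novax's best replies: R0→Low; R1→Low; R2→Low; R3→Low.
Only (R2, Low) has each player best-responding; Nash payoffs (10, 6).
Labs Inc. earns 9 sequentially versus 10 at the Nash outcome: worse off.

worse off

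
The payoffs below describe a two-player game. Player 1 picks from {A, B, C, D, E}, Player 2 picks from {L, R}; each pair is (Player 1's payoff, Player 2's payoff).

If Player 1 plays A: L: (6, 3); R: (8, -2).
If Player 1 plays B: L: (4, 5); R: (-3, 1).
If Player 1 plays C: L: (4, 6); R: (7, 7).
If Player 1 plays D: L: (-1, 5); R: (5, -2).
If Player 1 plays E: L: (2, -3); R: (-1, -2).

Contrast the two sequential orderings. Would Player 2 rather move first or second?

second

If Player 1 leads: Player 2's best replies are A→L, B→L, C→R, D→L, E→R; Player 1's induced payoffs 6, 4, 7, -1, -1; outcome (C, R), payoffs (7, 7).
If Player 2 leads: Player 1's best replies are L→A, R→A; Player 2's induced payoffs 3, -2; outcome (A, L), payoffs (6, 3).
Player 2 gets 3 moving first and 7 moving second, so Player 2 prefers to move second.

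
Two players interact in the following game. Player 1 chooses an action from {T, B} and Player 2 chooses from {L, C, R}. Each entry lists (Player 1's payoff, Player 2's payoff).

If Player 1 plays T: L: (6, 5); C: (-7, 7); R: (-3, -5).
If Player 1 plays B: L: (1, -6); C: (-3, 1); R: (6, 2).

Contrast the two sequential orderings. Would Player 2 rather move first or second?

first

If Player 1 leads: Player 2's best replies are T→C, B→R; Player 1's induced payoffs -7, 6; outcome (B, R), payoffs (6, 2).
If Player 2 leads: Player 1's best replies are L→T, C→B, R→B; Player 2's induced payoffs 5, 1, 2; outcome (T, L), payoffs (6, 5).
Player 2 gets 5 moving first and 2 moving second, so Player 2 prefers to move first.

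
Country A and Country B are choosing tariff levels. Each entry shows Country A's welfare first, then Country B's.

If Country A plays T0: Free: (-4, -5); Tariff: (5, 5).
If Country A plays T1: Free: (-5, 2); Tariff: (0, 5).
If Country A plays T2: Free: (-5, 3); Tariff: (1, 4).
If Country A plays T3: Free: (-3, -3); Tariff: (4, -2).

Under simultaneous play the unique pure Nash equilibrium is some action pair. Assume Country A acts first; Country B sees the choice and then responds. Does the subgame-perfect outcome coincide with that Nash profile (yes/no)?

yes

Backward induction with Country A moving first.
- T0: Country B compares -5, 5 and picks Tariff; Country A would get 5.
- T1: Country B compares 2, 5 and picks Tariff; Country A would get 0.
- T2: Country B compares 3, 4 and picks Tariff; Country A would get 1.
- T3: Country B compares -3, -2 and picks Tariff; Country A would get 4.
Maximizing over 5, 0, 1, 4, Country A chooses T0. Subgame-perfect outcome: (T0, Tariff) with payoffs (5, 5).
For the simultaneous game, intersect best replies.
Country A's best replies: Free→T3; Tariff→T0.
Country B's best replies: T0→Tariff; T1→Tariff; T2→Tariff; T3→Tariff.
The unique mutual best reply is (T0, Tariff), giving (5, 5).
Sequential outcome (T0, Tariff) coincides with the Nash profile (T0, Tariff).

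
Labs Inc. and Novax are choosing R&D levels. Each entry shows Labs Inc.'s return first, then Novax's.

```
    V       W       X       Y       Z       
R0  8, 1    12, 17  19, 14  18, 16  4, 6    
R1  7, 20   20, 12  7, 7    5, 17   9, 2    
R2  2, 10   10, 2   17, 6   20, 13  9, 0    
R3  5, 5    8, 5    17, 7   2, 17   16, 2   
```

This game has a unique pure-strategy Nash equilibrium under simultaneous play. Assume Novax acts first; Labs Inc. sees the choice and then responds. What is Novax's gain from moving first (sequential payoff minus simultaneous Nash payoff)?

Labs Inc. best-responds to each possible Novax move:
- V: BR = R0, leader payoff 1.
- W: BR = R1, leader payoff 12.
- X: BR = R0, leader payoff 14.
- Y: BR = R2, leader payoff 13.
- Z: BR = R3, leader payoff 2.
Maximizing over 1, 12, 14, 13, 2, Novax chooses X. Subgame-perfect outcome: (R0, X) with payoffs (19, 14).
Under simultaneous play:
Labs Inc.'s best replies: V→R0; W→R1; X→R0; Y→R2; Z→R3.
Novax's best replies: R0→W; R1→V; R2→Y; R3→Y.
The unique mutual best reply is (R2, Y), giving (20, 13).
Novax's commitment gain: 14 − 13 = 1.

1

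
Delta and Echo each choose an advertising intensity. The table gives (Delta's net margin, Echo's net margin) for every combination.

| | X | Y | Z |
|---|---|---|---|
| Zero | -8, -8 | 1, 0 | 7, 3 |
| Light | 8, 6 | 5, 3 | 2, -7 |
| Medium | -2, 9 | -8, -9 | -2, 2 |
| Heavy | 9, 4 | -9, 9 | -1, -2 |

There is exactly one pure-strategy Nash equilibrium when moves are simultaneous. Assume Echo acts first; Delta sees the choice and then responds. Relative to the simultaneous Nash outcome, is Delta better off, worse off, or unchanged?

Delta best-responds to each possible Echo move:
- X: Delta compares -8, 8, -2, 9 and picks Heavy; Echo would get 4.
- Y: Delta compares 1, 5, -8, -9 and picks Light; Echo would get 3.
- Z: Delta compares 7, 2, -2, -1 and picks Zero; Echo would get 3.
Echo's induced payoffs are 4, 3, 3, so Echo commits to X. Subgame-perfect outcome: (Heavy, X) with payoffs (9, 4).
For the simultaneous game, intersect best replies.
Delta's best replies: X→Heavy; Y→Light; Z→Zero.
Echo's best replies: Zero→Z; Light→X; Medium→X; Heavy→Y.
Only (Zero, Z) has each player best-responding; Nash payoffs (7, 3).
Delta earns 9 sequentially versus 7 at the Nash outcome: better off.

better off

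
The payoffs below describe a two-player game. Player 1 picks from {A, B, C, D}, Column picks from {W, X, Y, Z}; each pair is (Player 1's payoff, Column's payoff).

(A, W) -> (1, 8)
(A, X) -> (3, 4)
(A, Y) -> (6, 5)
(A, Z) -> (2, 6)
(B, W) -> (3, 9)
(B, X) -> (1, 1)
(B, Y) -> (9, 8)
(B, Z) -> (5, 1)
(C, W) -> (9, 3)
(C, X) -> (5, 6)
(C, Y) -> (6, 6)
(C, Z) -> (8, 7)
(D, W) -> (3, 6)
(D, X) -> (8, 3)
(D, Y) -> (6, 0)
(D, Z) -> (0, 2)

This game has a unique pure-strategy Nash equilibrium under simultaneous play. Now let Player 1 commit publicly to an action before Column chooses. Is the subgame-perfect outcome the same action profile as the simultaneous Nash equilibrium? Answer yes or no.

yes

Backward induction with Player 1 moving first.
- A: BR = W, leader payoff 1.
- B: BR = W, leader payoff 3.
- C: BR = Z, leader payoff 8.
- D: BR = W, leader payoff 3.
Player 1's induced payoffs are 1, 3, 8, 3, so Player 1 commits to C. Subgame-perfect outcome: (C, Z) with payoffs (8, 7).
Now find the simultaneous Nash equilibrium.
Player 1's best replies: W→C; X→D; Y→B; Z→C.
Column's best replies: A→W; B→W; C→Z; D→W.
Only (C, Z) has each player best-responding; Nash payoffs (8, 7).
Sequential outcome (C, Z) coincides with the Nash profile (C, Z).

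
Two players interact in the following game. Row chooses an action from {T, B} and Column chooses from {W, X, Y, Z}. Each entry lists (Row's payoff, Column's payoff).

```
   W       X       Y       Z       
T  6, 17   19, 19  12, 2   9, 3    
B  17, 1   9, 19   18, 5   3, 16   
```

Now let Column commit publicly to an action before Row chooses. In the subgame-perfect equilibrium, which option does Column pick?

Row best-responds to each possible Column move:
- W: BR = B, leader payoff 1.
- X: BR = T, leader payoff 19.
- Y: BR = B, leader payoff 5.
- Z: BR = T, leader payoff 3.
Among 1, 19, 5, 3, the best is 19 at X. Subgame-perfect outcome: (T, X) with payoffs (19, 19).

X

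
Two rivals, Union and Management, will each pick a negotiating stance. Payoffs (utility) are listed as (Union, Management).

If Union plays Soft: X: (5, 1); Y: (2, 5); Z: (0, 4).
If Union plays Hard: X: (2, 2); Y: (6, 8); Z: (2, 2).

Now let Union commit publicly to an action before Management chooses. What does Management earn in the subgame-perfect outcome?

Backward induction with Union moving first.
- Soft → Management plays Y (best of 1, 5, 4); Union gets 2.
- Hard → Management plays Y (best of 2, 8, 2); Union gets 6.
Maximizing over 2, 6, Union chooses Hard. Subgame-perfect outcome: (Hard, Y) with payoffs (6, 8).

8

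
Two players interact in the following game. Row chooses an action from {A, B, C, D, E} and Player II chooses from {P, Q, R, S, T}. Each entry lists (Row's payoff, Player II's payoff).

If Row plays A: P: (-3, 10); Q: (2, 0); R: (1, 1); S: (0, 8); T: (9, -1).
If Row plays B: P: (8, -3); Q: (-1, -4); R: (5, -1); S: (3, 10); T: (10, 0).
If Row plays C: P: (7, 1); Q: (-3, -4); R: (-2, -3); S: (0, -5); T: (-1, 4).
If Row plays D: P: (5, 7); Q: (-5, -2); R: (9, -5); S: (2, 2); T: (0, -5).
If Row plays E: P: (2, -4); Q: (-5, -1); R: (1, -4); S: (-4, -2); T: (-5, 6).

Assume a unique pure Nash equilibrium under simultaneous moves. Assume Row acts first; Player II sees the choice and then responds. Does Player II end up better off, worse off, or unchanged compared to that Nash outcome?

Solve by backward induction (Row leads).
- A: BR = P, leader payoff -3.
- B: BR = S, leader payoff 3.
- C: BR = T, leader payoff -1.
- D: BR = P, leader payoff 5.
- E: BR = T, leader payoff -5.
Row's induced payoffs are -3, 3, -1, 5, -5, so Row commits to D. Subgame-perfect outcome: (D, P) with payoffs (5, 7).
For the simultaneous game, intersect best replies.
Row's best replies: P→B; Q→A; R→D; S→B; T→B.
Player II's best replies: A→P; B→S; C→T; D→P; E→T.
The unique mutual best reply is (B, S), giving (3, 10).
Player II earns 7 sequentially versus 10 at the Nash outcome: worse off.

worse off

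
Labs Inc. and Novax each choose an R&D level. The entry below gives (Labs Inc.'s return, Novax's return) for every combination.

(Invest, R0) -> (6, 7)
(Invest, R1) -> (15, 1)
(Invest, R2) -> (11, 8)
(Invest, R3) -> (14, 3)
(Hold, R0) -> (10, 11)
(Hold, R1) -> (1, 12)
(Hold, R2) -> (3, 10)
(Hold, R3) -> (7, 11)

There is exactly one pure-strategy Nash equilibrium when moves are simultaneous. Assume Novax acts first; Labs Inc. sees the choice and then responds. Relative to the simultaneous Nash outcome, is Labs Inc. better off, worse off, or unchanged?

worse off

Labs Inc. best-responds to each possible Novax move:
- R0 → Labs Inc. plays Hold (best of 6, 10); Novax gets 11.
- R1 → Labs Inc. plays Invest (best of 15, 1); Novax gets 1.
- R2 → Labs Inc. plays Invest (best of 11, 3); Novax gets 8.
- R3 → Labs Inc. plays Invest (best of 14, 7); Novax gets 3.
Among 11, 1, 8, 3, the best is 11 at R0. Subgame-perfect outcome: (Hold, R0) with payoffs (10, 11).
Now find the simultaneous Nash equilibrium.
Labs Inc.'s best replies: R0→Hold; R1→Invest; R2→Invest; R3→Invest.
Novax's best replies: Invest→R2; Hold→R1.
The unique mutual best reply is (Invest, R2), giving (11, 8).
Labs Inc. earns 10 sequentially versus 11 at the Nash outcome: worse off.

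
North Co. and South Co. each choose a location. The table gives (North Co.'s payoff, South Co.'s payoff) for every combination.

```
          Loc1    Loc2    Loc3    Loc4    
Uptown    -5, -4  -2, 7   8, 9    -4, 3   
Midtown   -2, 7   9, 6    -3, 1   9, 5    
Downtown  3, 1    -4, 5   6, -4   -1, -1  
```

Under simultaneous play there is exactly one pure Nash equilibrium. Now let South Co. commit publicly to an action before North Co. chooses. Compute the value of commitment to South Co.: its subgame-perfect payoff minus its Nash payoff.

0

Work backward from North Co.'s decision.
- Loc1 → North Co. plays Downtown (best of -5, -2, 3); South Co. gets 1.
- Loc2 → North Co. plays Midtown (best of -2, 9, -4); South Co. gets 6.
- Loc3 → North Co. plays Uptown (best of 8, -3, 6); South Co. gets 9.
- Loc4 → North Co. plays Midtown (best of -4, 9, -1); South Co. gets 5.
Among 1, 6, 9, 5, the best is 9 at Loc3. Subgame-perfect outcome: (Uptown, Loc3) with payoffs (8, 9).
For the simultaneous game, intersect best replies.
North Co.'s best replies: Loc1→Downtown; Loc2→Midtown; Loc3→Uptown; Loc4→Midtown.
South Co.'s best replies: Uptown→Loc3; Midtown→Loc1; Downtown→Loc2.
Only (Uptown, Loc3) has each player best-responding; Nash payoffs (8, 9).
South Co.'s commitment gain: 9 − 9 = 0.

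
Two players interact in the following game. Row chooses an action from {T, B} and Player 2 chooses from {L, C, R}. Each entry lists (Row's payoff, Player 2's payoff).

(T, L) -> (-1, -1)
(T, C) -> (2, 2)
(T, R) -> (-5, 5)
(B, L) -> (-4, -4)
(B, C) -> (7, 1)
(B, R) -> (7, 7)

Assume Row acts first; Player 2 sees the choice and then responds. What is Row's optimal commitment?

Work backward from Player 2's decision.
- T: BR = R, leader payoff -5.
- B: BR = R, leader payoff 7.
Maximizing over -5, 7, Row chooses B. Subgame-perfect outcome: (B, R) with payoffs (7, 7).

B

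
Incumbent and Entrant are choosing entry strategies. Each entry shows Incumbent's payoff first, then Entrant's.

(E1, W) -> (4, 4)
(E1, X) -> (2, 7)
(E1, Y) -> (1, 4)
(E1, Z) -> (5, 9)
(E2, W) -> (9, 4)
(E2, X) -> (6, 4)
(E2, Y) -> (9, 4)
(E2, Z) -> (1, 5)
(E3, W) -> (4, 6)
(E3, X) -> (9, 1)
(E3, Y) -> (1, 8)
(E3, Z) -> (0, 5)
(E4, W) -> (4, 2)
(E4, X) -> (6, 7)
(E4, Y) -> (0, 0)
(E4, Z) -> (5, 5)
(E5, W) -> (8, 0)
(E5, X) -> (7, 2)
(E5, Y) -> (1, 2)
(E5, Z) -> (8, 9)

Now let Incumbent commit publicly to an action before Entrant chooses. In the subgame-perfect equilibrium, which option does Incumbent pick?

E5

Solve by backward induction (Incumbent leads).
- E1: BR = Z, leader payoff 5.
- E2: BR = Z, leader payoff 1.
- E3: BR = Y, leader payoff 1.
- E4: BR = X, leader payoff 6.
- E5: BR = Z, leader payoff 8.
Incumbent's induced payoffs are 5, 1, 1, 6, 8, so Incumbent commits to E5. Subgame-perfect outcome: (E5, Z) with payoffs (8, 9).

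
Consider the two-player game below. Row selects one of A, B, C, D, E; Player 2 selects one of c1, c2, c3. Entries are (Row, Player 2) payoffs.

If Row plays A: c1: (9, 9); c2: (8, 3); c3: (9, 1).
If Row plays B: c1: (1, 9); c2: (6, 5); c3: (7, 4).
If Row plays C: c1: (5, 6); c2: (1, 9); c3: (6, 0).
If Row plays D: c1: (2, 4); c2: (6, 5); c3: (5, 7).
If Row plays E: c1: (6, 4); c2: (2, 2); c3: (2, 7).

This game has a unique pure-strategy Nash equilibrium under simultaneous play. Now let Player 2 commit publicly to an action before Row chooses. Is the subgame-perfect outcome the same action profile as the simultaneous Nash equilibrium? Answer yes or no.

Row best-responds to each possible Player 2 move:
- c1: BR = A, leader payoff 9.
- c2: BR = A, leader payoff 3.
- c3: BR = A, leader payoff 1.
Player 2's induced payoffs are 9, 3, 1, so Player 2 commits to c1. Subgame-perfect outcome: (A, c1) with payoffs (9, 9).
For the simultaneous game, intersect best replies.
Row's best replies: c1→A; c2→A; c3→A.
Player 2's best replies: A→c1; B→c1; C→c2; D→c3; E→c3.
Only (A, c1) has each player best-responding; Nash payoffs (9, 9).
Sequential outcome (A, c1) coincides with the Nash profile (A, c1).

yes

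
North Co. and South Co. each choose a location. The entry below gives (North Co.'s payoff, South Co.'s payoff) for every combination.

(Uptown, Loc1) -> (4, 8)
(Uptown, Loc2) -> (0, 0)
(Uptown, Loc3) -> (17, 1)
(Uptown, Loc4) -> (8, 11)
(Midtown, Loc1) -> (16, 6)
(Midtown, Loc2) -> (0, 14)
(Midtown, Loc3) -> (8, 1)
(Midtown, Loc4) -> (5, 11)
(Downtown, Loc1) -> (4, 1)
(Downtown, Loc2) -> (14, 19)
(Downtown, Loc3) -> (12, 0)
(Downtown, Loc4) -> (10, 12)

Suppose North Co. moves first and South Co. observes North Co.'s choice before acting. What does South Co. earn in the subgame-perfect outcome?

19

Backward induction with North Co. moving first.
- Uptown → South Co. plays Loc4 (best of 8, 0, 1, 11); North Co. gets 8.
- Midtown → South Co. plays Loc2 (best of 6, 14, 1, 11); North Co. gets 0.
- Downtown → South Co. plays Loc2 (best of 1, 19, 0, 12); North Co. gets 14.
Among 8, 0, 14, the best is 14 at Downtown. Subgame-perfect outcome: (Downtown, Loc2) with payoffs (14, 19).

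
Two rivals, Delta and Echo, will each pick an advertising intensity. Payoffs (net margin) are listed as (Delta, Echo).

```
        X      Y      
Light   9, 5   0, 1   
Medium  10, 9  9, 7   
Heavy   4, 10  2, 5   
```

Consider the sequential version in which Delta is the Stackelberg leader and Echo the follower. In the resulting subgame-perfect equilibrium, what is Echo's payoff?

9

Echo best-responds to each possible Delta move:
- Light → Echo plays X (best of 5, 1); Delta gets 9.
- Medium → Echo plays X (best of 9, 7); Delta gets 10.
- Heavy → Echo plays X (best of 10, 5); Delta gets 4.
Among 9, 10, 4, the best is 10 at Medium. Subgame-perfect outcome: (Medium, X) with payoffs (10, 9).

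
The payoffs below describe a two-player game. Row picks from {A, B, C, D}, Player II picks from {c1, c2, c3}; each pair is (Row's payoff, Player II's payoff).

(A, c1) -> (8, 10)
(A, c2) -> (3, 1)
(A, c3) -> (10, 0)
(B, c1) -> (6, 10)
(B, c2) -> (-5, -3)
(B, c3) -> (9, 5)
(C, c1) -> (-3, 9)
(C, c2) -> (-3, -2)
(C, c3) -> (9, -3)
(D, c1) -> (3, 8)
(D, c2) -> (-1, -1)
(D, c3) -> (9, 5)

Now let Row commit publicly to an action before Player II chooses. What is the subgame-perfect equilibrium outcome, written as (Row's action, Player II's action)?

(A, c1)

Player II best-responds to each possible Row move:
- A → Player II plays c1 (best of 10, 1, 0); Row gets 8.
- B → Player II plays c1 (best of 10, -3, 5); Row gets 6.
- C → Player II plays c1 (best of 9, -2, -3); Row gets -3.
- D → Player II plays c1 (best of 8, -1, 5); Row gets 3.
Maximizing over 8, 6, -3, 3, Row chooses A. Subgame-perfect outcome: (A, c1) with payoffs (8, 10).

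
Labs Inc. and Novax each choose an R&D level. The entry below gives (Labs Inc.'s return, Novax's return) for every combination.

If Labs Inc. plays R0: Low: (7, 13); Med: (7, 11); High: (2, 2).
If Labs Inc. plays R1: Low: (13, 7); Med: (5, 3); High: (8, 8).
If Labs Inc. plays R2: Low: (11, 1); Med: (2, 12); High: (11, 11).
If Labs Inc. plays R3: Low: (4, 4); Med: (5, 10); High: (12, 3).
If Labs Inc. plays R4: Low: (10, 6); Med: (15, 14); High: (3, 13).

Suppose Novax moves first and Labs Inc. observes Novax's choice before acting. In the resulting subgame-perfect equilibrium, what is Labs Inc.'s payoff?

Solve by backward induction (Novax leads).
- Low: BR = R1, leader payoff 7.
- Med: BR = R4, leader payoff 14.
- High: BR = R3, leader payoff 3.
Novax's induced payoffs are 7, 14, 3, so Novax commits to Med. Subgame-perfect outcome: (R4, Med) with payoffs (15, 14).

15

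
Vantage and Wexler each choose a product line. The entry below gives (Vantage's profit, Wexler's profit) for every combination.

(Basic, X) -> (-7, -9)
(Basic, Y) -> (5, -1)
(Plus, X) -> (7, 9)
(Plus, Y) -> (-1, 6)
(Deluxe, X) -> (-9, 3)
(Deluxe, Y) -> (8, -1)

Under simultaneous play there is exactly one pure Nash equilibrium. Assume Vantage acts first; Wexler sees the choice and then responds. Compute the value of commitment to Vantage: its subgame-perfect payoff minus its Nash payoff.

0

Solve by backward induction (Vantage leads).
- Basic: BR = Y, leader payoff 5.
- Plus: BR = X, leader payoff 7.
- Deluxe: BR = X, leader payoff -9.
Maximizing over 5, 7, -9, Vantage chooses Plus. Subgame-perfect outcome: (Plus, X) with payoffs (7, 9).
Under simultaneous play:
Vantage's best replies: X→Plus; Y→Deluxe.
Wexler's best replies: Basic→Y; Plus→X; Deluxe→X.
The unique mutual best reply is (Plus, X), giving (7, 9).
Vantage's commitment gain: 7 − 7 = 0.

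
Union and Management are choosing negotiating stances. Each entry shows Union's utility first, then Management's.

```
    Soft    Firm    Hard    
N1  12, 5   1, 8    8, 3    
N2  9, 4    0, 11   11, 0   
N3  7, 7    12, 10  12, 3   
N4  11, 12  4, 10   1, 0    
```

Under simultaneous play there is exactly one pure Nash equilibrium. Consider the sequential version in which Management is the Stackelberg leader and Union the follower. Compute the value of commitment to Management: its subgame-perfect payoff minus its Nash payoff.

Backward induction with Management moving first.
- Soft: Union compares 12, 9, 7, 11 and picks N1; Management would get 5.
- Firm: Union compares 1, 0, 12, 4 and picks N3; Management would get 10.
- Hard: Union compares 8, 11, 12, 1 and picks N3; Management would get 3.
Maximizing over 5, 10, 3, Management chooses Firm. Subgame-perfect outcome: (N3, Firm) with payoffs (12, 10).
Under simultaneous play:
Union's best replies: Soft→N1; Firm→N3; Hard→N3.
Management's best replies: N1→Firm; N2→Firm; N3→Firm; N4→Soft.
The unique mutual best reply is (N3, Firm), giving (12, 10).
Management's commitment gain: 10 − 10 = 0.

0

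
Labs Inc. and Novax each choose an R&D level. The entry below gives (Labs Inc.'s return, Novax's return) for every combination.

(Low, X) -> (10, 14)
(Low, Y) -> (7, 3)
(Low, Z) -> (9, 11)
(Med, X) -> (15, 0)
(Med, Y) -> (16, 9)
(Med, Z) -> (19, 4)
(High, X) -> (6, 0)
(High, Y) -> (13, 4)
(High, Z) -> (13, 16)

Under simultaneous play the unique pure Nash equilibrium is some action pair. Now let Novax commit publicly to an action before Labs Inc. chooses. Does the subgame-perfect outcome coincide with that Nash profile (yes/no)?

yes

Labs Inc. best-responds to each possible Novax move:
- X → Labs Inc. plays Med (best of 10, 15, 6); Novax gets 0.
- Y → Labs Inc. plays Med (best of 7, 16, 13); Novax gets 9.
- Z → Labs Inc. plays Med (best of 9, 19, 13); Novax gets 4.
Novax's induced payoffs are 0, 9, 4, so Novax commits to Y. Subgame-perfect outcome: (Med, Y) with payoffs (16, 9).
Now find the simultaneous Nash equilibrium.
Labs Inc.'s best replies: X→Med; Y→Med; Z→Med.
Novax's best replies: Low→X; Med→Y; High→Z.
The unique mutual best reply is (Med, Y), giving (16, 9).
Sequential outcome (Med, Y) coincides with the Nash profile (Med, Y).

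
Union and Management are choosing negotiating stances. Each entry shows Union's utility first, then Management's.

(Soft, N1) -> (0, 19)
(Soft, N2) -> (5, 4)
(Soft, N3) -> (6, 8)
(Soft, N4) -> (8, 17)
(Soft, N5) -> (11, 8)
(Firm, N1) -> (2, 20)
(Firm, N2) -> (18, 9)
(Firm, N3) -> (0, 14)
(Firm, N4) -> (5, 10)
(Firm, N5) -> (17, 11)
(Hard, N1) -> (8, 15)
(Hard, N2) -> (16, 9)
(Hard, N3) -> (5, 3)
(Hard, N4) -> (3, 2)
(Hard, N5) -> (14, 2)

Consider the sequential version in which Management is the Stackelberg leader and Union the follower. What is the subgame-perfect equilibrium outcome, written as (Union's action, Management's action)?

Work backward from Union's decision.
- N1 → Union plays Hard (best of 0, 2, 8); Management gets 15.
- N2 → Union plays Firm (best of 5, 18, 16); Management gets 9.
- N3 → Union plays Soft (best of 6, 0, 5); Management gets 8.
- N4 → Union plays Soft (best of 8, 5, 3); Management gets 17.
- N5 → Union plays Firm (best of 11, 17, 14); Management gets 11.
Among 15, 9, 8, 17, 11, the best is 17 at N4. Subgame-perfect outcome: (Soft, N4) with payoffs (8, 17).

(Soft, N4)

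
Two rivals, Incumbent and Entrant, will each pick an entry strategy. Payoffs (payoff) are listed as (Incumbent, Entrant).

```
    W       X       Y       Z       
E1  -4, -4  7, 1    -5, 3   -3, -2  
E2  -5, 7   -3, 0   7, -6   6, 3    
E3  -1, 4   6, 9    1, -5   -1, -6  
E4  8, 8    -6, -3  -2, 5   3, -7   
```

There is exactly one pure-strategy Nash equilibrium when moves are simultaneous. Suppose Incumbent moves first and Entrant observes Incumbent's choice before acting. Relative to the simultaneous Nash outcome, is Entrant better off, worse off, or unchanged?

Backward induction with Incumbent moving first.
- E1 → Entrant plays Y (best of -4, 1, 3, -2); Incumbent gets -5.
- E2 → Entrant plays W (best of 7, 0, -6, 3); Incumbent gets -5.
- E3 → Entrant plays X (best of 4, 9, -5, -6); Incumbent gets 6.
- E4 → Entrant plays W (best of 8, -3, 5, -7); Incumbent gets 8.
Incumbent's induced payoffs are -5, -5, 6, 8, so Incumbent commits to E4. Subgame-perfect outcome: (E4, W) with payoffs (8, 8).
Under simultaneous play:
Incumbent's best replies: W→E4; X→E1; Y→E2; Z→E2.
Entrant's best replies: E1→Y; E2→W; E3→X; E4→W.
Only (E4, W) has each player best-responding; Nash payoffs (8, 8).
Entrant earns 8 sequentially versus 8 at the Nash outcome: unchanged.

unchanged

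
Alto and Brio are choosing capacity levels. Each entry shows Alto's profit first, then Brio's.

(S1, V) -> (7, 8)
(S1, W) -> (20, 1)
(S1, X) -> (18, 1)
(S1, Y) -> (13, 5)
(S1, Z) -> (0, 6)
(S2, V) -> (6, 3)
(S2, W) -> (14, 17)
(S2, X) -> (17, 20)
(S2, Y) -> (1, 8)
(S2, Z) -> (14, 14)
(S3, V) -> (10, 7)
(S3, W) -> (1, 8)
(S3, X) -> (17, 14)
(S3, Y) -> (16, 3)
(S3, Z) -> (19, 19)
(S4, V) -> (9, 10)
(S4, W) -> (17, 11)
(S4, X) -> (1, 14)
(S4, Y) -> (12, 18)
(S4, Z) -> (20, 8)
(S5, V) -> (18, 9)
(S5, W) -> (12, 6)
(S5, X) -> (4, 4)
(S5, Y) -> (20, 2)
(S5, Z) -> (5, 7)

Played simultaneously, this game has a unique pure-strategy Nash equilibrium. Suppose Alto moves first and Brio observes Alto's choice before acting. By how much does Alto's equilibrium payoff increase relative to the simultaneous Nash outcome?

Backward induction with Alto moving first.
- S1 → Brio plays V (best of 8, 1, 1, 5, 6); Alto gets 7.
- S2 → Brio plays X (best of 3, 17, 20, 8, 14); Alto gets 17.
- S3 → Brio plays Z (best of 7, 8, 14, 3, 19); Alto gets 19.
- S4 → Brio plays Y (best of 10, 11, 14, 18, 8); Alto gets 12.
- S5 → Brio plays V (best of 9, 6, 4, 2, 7); Alto gets 18.
Maximizing over 7, 17, 19, 12, 18, Alto chooses S3. Subgame-perfect outcome: (S3, Z) with payoffs (19, 19).
For the simultaneous game, intersect best replies.
Alto's best replies: V→S5; W→S1; X→S1; Y→S5; Z→S4.
Brio's best replies: S1→V; S2→X; S3→Z; S4→Y; S5→V.
The unique mutual best reply is (S5, V), giving (18, 9).
Alto's commitment gain: 19 − 18 = 1.

1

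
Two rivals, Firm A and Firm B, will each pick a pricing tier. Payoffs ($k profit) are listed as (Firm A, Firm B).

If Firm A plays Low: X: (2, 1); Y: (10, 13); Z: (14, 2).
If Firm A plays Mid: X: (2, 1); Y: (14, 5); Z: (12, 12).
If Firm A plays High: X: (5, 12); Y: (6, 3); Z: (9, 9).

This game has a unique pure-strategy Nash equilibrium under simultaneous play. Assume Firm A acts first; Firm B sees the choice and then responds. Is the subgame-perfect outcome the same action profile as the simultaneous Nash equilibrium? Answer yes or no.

no

Solve by backward induction (Firm A leads).
- Low: Firm B compares 1, 13, 2 and picks Y; Firm A would get 10.
- Mid: Firm B compares 1, 5, 12 and picks Z; Firm A would get 12.
- High: Firm B compares 12, 3, 9 and picks X; Firm A would get 5.
Among 10, 12, 5, the best is 12 at Mid. Subgame-perfect outcome: (Mid, Z) with payoffs (12, 12).
Now find the simultaneous Nash equilibrium.
Firm A's best replies: X→High; Y→Mid; Z→Low.
Firm B's best replies: Low→Y; Mid→Z; High→X.
The unique mutual best reply is (High, X), giving (5, 12).
Sequential outcome (Mid, Z) differs from the Nash profile (High, X).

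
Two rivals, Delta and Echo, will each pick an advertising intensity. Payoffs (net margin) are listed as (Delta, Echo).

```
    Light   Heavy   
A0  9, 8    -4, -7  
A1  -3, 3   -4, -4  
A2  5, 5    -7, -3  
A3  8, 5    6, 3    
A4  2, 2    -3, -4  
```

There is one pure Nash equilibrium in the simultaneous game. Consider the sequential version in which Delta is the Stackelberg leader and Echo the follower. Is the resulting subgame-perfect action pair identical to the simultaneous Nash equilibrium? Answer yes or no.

yes

Echo best-responds to each possible Delta move:
- A0 → Echo plays Light (best of 8, -7); Delta gets 9.
- A1 → Echo plays Light (best of 3, -4); Delta gets -3.
- A2 → Echo plays Light (best of 5, -3); Delta gets 5.
- A3 → Echo plays Light (best of 5, 3); Delta gets 8.
- A4 → Echo plays Light (best of 2, -4); Delta gets 2.
Among 9, -3, 5, 8, 2, the best is 9 at A0. Subgame-perfect outcome: (A0, Light) with payoffs (9, 8).
For the simultaneous game, intersect best replies.
Delta's best replies: Light→A0; Heavy→A3.
Echo's best replies: A0→Light; A1→Light; A2→Light; A3→Light; A4→Light.
The unique mutual best reply is (A0, Light), giving (9, 8).
Sequential outcome (A0, Light) coincides with the Nash profile (A0, Light).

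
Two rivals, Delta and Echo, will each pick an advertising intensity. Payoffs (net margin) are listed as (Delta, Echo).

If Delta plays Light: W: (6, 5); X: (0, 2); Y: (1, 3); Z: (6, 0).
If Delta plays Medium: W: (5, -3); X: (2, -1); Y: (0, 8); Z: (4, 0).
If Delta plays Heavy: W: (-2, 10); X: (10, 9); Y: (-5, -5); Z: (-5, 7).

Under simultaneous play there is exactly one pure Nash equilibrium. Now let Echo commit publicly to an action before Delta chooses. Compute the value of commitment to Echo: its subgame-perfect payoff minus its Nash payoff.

4

Backward induction with Echo moving first.
- W: BR = Light, leader payoff 5.
- X: BR = Heavy, leader payoff 9.
- Y: BR = Light, leader payoff 3.
- Z: BR = Light, leader payoff 0.
Maximizing over 5, 9, 3, 0, Echo chooses X. Subgame-perfect outcome: (Heavy, X) with payoffs (10, 9).
Now find the simultaneous Nash equilibrium.
Delta's best replies: W→Light; X→Heavy; Y→Light; Z→Light.
Echo's best replies: Light→W; Medium→Y; Heavy→W.
Only (Light, W) has each player best-responding; Nash payoffs (6, 5).
Echo's commitment gain: 9 − 5 = 4.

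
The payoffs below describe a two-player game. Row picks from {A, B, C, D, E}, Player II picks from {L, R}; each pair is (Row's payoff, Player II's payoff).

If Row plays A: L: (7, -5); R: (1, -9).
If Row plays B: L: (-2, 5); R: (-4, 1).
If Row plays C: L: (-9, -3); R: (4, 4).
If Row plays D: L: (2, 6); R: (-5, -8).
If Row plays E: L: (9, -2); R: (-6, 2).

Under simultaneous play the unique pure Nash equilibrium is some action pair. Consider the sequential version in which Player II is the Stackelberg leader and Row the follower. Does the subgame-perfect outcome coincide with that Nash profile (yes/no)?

yes

Row best-responds to each possible Player II move:
- L → Row plays E (best of 7, -2, -9, 2, 9); Player II gets -2.
- R → Row plays C (best of 1, -4, 4, -5, -6); Player II gets 4.
Maximizing over -2, 4, Player II chooses R. Subgame-perfect outcome: (C, R) with payoffs (4, 4).
Under simultaneous play:
Row's best replies: L→E; R→C.
Player II's best replies: A→L; B→L; C→R; D→L; E→R.
The unique mutual best reply is (C, R), giving (4, 4).
Sequential outcome (C, R) coincides with the Nash profile (C, R).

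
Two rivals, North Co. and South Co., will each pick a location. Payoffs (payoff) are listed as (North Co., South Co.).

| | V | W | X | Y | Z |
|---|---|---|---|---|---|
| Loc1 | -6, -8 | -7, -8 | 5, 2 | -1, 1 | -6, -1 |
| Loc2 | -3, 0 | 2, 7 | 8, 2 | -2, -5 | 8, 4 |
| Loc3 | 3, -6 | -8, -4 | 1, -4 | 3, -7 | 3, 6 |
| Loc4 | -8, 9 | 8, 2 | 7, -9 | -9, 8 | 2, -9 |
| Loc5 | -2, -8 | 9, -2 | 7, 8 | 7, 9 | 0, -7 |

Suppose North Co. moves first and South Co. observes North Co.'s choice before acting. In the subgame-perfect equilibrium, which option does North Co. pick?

Loc5

South Co. best-responds to each possible North Co. move:
- Loc1: BR = X, leader payoff 5.
- Loc2: BR = W, leader payoff 2.
- Loc3: BR = Z, leader payoff 3.
- Loc4: BR = V, leader payoff -8.
- Loc5: BR = Y, leader payoff 7.
Maximizing over 5, 2, 3, -8, 7, North Co. chooses Loc5. Subgame-perfect outcome: (Loc5, Y) with payoffs (7, 9).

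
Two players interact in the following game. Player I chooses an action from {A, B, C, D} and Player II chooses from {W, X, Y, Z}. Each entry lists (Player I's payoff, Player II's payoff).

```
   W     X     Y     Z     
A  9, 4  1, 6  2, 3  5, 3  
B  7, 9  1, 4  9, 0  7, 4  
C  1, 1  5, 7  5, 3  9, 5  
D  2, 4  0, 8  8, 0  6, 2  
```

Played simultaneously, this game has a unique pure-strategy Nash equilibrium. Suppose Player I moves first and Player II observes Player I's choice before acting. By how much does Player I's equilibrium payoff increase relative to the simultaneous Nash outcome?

2

Player II best-responds to each possible Player I move:
- A → Player II plays X (best of 4, 6, 3, 3); Player I gets 1.
- B → Player II plays W (best of 9, 4, 0, 4); Player I gets 7.
- C → Player II plays X (best of 1, 7, 3, 5); Player I gets 5.
- D → Player II plays X (best of 4, 8, 0, 2); Player I gets 0.
Among 1, 7, 5, 0, the best is 7 at B. Subgame-perfect outcome: (B, W) with payoffs (7, 9).
For the simultaneous game, intersect best replies.
Player I's best replies: W→A; X→C; Y→B; Z→C.
Player II's best replies: A→X; B→W; C→X; D→X.
The unique mutual best reply is (C, X), giving (5, 7).
Player I's commitment gain: 7 − 5 = 2.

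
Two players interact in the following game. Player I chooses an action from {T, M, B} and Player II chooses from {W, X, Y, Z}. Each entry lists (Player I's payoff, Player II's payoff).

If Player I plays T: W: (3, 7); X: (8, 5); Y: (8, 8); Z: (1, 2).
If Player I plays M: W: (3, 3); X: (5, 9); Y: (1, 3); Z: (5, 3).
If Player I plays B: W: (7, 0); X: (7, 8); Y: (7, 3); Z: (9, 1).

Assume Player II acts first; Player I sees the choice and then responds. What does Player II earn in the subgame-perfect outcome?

Solve by backward induction (Player II leads).
- W: BR = B, leader payoff 0.
- X: BR = T, leader payoff 5.
- Y: BR = T, leader payoff 8.
- Z: BR = B, leader payoff 1.
Among 0, 5, 8, 1, the best is 8 at Y. Subgame-perfect outcome: (T, Y) with payoffs (8, 8).

8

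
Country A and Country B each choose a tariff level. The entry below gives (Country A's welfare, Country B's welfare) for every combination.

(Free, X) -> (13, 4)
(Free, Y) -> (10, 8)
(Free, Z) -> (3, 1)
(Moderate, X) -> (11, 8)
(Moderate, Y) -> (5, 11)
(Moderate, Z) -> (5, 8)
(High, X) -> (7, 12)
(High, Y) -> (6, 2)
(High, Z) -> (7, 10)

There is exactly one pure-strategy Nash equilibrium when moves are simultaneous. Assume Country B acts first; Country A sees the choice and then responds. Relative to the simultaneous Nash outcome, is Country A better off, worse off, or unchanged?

Country A best-responds to each possible Country B move:
- X: Country A compares 13, 11, 7 and picks Free; Country B would get 4.
- Y: Country A compares 10, 5, 6 and picks Free; Country B would get 8.
- Z: Country A compares 3, 5, 7 and picks High; Country B would get 10.
Among 4, 8, 10, the best is 10 at Z. Subgame-perfect outcome: (High, Z) with payoffs (7, 10).
Now find the simultaneous Nash equilibrium.
Country A's best replies: X→Free; Y→Free; Z→High.
Country B's best replies: Free→Y; Moderate→Y; High→X.
The unique mutual best reply is (Free, Y), giving (10, 8).
Country A earns 7 sequentially versus 10 at the Nash outcome: worse off.

worse off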